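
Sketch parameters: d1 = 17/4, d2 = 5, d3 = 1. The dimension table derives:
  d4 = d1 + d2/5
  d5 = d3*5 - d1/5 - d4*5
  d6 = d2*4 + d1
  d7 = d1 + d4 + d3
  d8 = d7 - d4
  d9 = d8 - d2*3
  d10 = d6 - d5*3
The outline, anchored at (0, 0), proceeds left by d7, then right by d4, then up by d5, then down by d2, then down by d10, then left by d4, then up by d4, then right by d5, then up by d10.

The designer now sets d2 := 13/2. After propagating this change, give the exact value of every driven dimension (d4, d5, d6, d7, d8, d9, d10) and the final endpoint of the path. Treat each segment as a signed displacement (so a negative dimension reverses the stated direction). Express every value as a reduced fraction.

Apply edit: d2 := 13/2
  d4 = d1 + d2/5 = 111/20
  d5 = d3*5 - d1/5 - d4*5 = -118/5
  d6 = d2*4 + d1 = 121/4
  d7 = d1 + d4 + d3 = 54/5
  d8 = d7 - d4 = 21/4
  d9 = d8 - d2*3 = -57/4
  d10 = d6 - d5*3 = 2021/20
Walk from origin (0, 0):
  seg 1: left by d7 = 54/5 → (-54/5, 0)
  seg 2: right by d4 = 111/20 → (-21/4, 0)
  seg 3: up by d5 = -118/5 → (-21/4, -118/5)
  seg 4: down by d2 = 13/2 → (-21/4, -301/10)
  seg 5: down by d10 = 2021/20 → (-21/4, -2623/20)
  seg 6: left by d4 = 111/20 → (-54/5, -2623/20)
  seg 7: up by d4 = 111/20 → (-54/5, -628/5)
  seg 8: right by d5 = -118/5 → (-172/5, -628/5)
  seg 9: up by d10 = 2021/20 → (-172/5, -491/20)

d4 = 111/20
d5 = -118/5
d6 = 121/4
d7 = 54/5
d8 = 21/4
d9 = -57/4
d10 = 2021/20
endpoint = (-172/5, -491/20)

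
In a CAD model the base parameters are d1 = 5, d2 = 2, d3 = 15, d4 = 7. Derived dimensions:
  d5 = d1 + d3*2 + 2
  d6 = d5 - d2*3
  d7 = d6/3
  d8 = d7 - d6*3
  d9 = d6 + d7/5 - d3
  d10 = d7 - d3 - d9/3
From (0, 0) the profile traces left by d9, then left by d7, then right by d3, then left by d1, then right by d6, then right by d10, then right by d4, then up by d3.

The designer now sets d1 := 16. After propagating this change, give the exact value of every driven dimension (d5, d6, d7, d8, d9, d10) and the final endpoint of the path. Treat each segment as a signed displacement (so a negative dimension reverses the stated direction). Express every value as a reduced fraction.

d5 = 48
d6 = 42
d7 = 14
d8 = -112
d9 = 149/5
d10 = -164/15
endpoint = (-101/15, 15)

Apply edit: d1 := 16
  d5 = d1 + d3*2 + 2 = 48
  d6 = d5 - d2*3 = 42
  d7 = d6/3 = 14
  d8 = d7 - d6*3 = -112
  d9 = d6 + d7/5 - d3 = 149/5
  d10 = d7 - d3 - d9/3 = -164/15
Walk from origin (0, 0):
  seg 1: left by d9 = 149/5 → (-149/5, 0)
  seg 2: left by d7 = 14 → (-219/5, 0)
  seg 3: right by d3 = 15 → (-144/5, 0)
  seg 4: left by d1 = 16 → (-224/5, 0)
  seg 5: right by d6 = 42 → (-14/5, 0)
  seg 6: right by d10 = -164/15 → (-206/15, 0)
  seg 7: right by d4 = 7 → (-101/15, 0)
  seg 8: up by d3 = 15 → (-101/15, 15)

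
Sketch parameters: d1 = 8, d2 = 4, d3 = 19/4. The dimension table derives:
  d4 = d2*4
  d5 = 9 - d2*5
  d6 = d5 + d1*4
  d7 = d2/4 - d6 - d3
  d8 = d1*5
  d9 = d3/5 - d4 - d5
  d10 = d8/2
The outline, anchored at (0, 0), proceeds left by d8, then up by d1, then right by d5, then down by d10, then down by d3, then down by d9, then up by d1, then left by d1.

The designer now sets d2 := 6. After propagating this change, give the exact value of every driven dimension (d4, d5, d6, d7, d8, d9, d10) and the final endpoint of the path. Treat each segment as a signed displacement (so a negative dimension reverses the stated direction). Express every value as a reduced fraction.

d4 = 24
d5 = -21
d6 = 11
d7 = -57/4
d8 = 40
d9 = -41/20
d10 = 20
endpoint = (-69, -67/10)

Apply edit: d2 := 6
  d4 = d2*4 = 24
  d5 = 9 - d2*5 = -21
  d6 = d5 + d1*4 = 11
  d7 = d2/4 - d6 - d3 = -57/4
  d8 = d1*5 = 40
  d9 = d3/5 - d4 - d5 = -41/20
  d10 = d8/2 = 20
Walk from origin (0, 0):
  seg 1: left by d8 = 40 → (-40, 0)
  seg 2: up by d1 = 8 → (-40, 8)
  seg 3: right by d5 = -21 → (-61, 8)
  seg 4: down by d10 = 20 → (-61, -12)
  seg 5: down by d3 = 19/4 → (-61, -67/4)
  seg 6: down by d9 = -41/20 → (-61, -147/10)
  seg 7: up by d1 = 8 → (-61, -67/10)
  seg 8: left by d1 = 8 → (-69, -67/10)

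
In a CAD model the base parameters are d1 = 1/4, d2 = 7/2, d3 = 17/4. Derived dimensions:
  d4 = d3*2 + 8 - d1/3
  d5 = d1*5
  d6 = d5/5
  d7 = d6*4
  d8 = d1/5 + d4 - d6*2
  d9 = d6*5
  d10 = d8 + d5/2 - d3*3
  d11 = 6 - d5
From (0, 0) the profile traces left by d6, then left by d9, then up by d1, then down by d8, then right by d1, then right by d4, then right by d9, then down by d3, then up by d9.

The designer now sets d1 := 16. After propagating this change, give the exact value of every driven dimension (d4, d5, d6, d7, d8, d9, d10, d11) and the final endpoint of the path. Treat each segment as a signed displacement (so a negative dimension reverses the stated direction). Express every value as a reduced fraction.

d4 = 67/6
d5 = 80
d6 = 16
d7 = 64
d8 = -529/30
d9 = 80
d10 = 577/60
d11 = -74
endpoint = (67/6, 6563/60)

Apply edit: d1 := 16
  d4 = d3*2 + 8 - d1/3 = 67/6
  d5 = d1*5 = 80
  d6 = d5/5 = 16
  d7 = d6*4 = 64
  d8 = d1/5 + d4 - d6*2 = -529/30
  d9 = d6*5 = 80
  d10 = d8 + d5/2 - d3*3 = 577/60
  d11 = 6 - d5 = -74
Walk from origin (0, 0):
  seg 1: left by d6 = 16 → (-16, 0)
  seg 2: left by d9 = 80 → (-96, 0)
  seg 3: up by d1 = 16 → (-96, 16)
  seg 4: down by d8 = -529/30 → (-96, 1009/30)
  seg 5: right by d1 = 16 → (-80, 1009/30)
  seg 6: right by d4 = 67/6 → (-413/6, 1009/30)
  seg 7: right by d9 = 80 → (67/6, 1009/30)
  seg 8: down by d3 = 17/4 → (67/6, 1763/60)
  seg 9: up by d9 = 80 → (67/6, 6563/60)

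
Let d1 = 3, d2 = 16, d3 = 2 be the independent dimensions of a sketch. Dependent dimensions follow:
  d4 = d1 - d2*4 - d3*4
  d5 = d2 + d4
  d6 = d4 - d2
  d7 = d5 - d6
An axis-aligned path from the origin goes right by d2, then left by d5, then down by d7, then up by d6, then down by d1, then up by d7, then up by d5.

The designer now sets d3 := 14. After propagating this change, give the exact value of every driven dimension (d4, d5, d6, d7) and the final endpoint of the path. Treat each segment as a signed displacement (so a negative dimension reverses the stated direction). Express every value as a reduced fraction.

Apply edit: d3 := 14
  d4 = d1 - d2*4 - d3*4 = -117
  d5 = d2 + d4 = -101
  d6 = d4 - d2 = -133
  d7 = d5 - d6 = 32
Walk from origin (0, 0):
  seg 1: right by d2 = 16 → (16, 0)
  seg 2: left by d5 = -101 → (117, 0)
  seg 3: down by d7 = 32 → (117, -32)
  seg 4: up by d6 = -133 → (117, -165)
  seg 5: down by d1 = 3 → (117, -168)
  seg 6: up by d7 = 32 → (117, -136)
  seg 7: up by d5 = -101 → (117, -237)

d4 = -117
d5 = -101
d6 = -133
d7 = 32
endpoint = (117, -237)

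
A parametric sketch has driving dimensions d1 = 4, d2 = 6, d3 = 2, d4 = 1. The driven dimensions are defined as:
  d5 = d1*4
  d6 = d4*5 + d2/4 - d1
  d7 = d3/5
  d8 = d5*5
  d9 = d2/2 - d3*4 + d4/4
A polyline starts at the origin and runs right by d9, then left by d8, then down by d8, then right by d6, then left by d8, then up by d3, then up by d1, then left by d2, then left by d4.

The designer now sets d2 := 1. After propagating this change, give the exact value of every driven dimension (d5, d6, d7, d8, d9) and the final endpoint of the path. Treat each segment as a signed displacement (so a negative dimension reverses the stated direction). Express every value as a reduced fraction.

d5 = 16
d6 = 5/4
d7 = 2/5
d8 = 80
d9 = -29/4
endpoint = (-168, -74)

Apply edit: d2 := 1
  d5 = d1*4 = 16
  d6 = d4*5 + d2/4 - d1 = 5/4
  d7 = d3/5 = 2/5
  d8 = d5*5 = 80
  d9 = d2/2 - d3*4 + d4/4 = -29/4
Walk from origin (0, 0):
  seg 1: right by d9 = -29/4 → (-29/4, 0)
  seg 2: left by d8 = 80 → (-349/4, 0)
  seg 3: down by d8 = 80 → (-349/4, -80)
  seg 4: right by d6 = 5/4 → (-86, -80)
  seg 5: left by d8 = 80 → (-166, -80)
  seg 6: up by d3 = 2 → (-166, -78)
  seg 7: up by d1 = 4 → (-166, -74)
  seg 8: left by d2 = 1 → (-167, -74)
  seg 9: left by d4 = 1 → (-168, -74)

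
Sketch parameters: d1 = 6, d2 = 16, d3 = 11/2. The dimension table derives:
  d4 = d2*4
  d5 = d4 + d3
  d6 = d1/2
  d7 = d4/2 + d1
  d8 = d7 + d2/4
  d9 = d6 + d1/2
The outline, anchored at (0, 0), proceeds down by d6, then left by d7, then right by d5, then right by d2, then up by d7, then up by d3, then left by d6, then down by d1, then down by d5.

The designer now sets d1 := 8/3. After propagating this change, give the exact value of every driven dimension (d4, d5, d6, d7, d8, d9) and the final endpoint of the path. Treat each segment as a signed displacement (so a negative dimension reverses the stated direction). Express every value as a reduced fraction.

d4 = 64
d5 = 139/2
d6 = 4/3
d7 = 104/3
d8 = 116/3
d9 = 8/3
endpoint = (99/2, -100/3)

Apply edit: d1 := 8/3
  d4 = d2*4 = 64
  d5 = d4 + d3 = 139/2
  d6 = d1/2 = 4/3
  d7 = d4/2 + d1 = 104/3
  d8 = d7 + d2/4 = 116/3
  d9 = d6 + d1/2 = 8/3
Walk from origin (0, 0):
  seg 1: down by d6 = 4/3 → (0, -4/3)
  seg 2: left by d7 = 104/3 → (-104/3, -4/3)
  seg 3: right by d5 = 139/2 → (209/6, -4/3)
  seg 4: right by d2 = 16 → (305/6, -4/3)
  seg 5: up by d7 = 104/3 → (305/6, 100/3)
  seg 6: up by d3 = 11/2 → (305/6, 233/6)
  seg 7: left by d6 = 4/3 → (99/2, 233/6)
  seg 8: down by d1 = 8/3 → (99/2, 217/6)
  seg 9: down by d5 = 139/2 → (99/2, -100/3)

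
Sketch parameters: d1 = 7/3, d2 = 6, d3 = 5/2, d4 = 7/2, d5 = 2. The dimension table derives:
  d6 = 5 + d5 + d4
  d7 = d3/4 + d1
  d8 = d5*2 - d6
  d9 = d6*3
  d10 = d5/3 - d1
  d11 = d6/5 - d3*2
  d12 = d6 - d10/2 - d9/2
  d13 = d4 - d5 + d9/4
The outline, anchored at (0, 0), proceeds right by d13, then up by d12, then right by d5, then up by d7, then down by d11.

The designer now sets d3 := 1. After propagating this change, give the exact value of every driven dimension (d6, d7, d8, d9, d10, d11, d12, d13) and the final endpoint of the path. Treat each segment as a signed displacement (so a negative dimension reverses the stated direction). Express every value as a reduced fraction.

d6 = 21/2
d7 = 31/12
d8 = -13/2
d9 = 63/2
d10 = -5/3
d11 = 1/10
d12 = -53/12
d13 = 75/8
endpoint = (91/8, -29/15)

Apply edit: d3 := 1
  d6 = 5 + d5 + d4 = 21/2
  d7 = d3/4 + d1 = 31/12
  d8 = d5*2 - d6 = -13/2
  d9 = d6*3 = 63/2
  d10 = d5/3 - d1 = -5/3
  d11 = d6/5 - d3*2 = 1/10
  d12 = d6 - d10/2 - d9/2 = -53/12
  d13 = d4 - d5 + d9/4 = 75/8
Walk from origin (0, 0):
  seg 1: right by d13 = 75/8 → (75/8, 0)
  seg 2: up by d12 = -53/12 → (75/8, -53/12)
  seg 3: right by d5 = 2 → (91/8, -53/12)
  seg 4: up by d7 = 31/12 → (91/8, -11/6)
  seg 5: down by d11 = 1/10 → (91/8, -29/15)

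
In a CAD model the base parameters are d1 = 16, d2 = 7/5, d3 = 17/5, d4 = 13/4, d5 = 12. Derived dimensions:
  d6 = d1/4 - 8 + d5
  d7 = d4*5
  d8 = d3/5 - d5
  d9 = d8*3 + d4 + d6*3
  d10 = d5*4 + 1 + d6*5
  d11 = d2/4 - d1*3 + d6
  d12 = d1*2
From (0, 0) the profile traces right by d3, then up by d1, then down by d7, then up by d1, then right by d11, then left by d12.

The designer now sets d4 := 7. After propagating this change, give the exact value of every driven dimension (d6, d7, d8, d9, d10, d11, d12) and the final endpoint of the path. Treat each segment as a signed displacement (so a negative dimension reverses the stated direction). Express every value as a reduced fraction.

Apply edit: d4 := 7
  d6 = d1/4 - 8 + d5 = 8
  d7 = d4*5 = 35
  d8 = d3/5 - d5 = -283/25
  d9 = d8*3 + d4 + d6*3 = -74/25
  d10 = d5*4 + 1 + d6*5 = 89
  d11 = d2/4 - d1*3 + d6 = -793/20
  d12 = d1*2 = 32
Walk from origin (0, 0):
  seg 1: right by d3 = 17/5 → (17/5, 0)
  seg 2: up by d1 = 16 → (17/5, 16)
  seg 3: down by d7 = 35 → (17/5, -19)
  seg 4: up by d1 = 16 → (17/5, -3)
  seg 5: right by d11 = -793/20 → (-145/4, -3)
  seg 6: left by d12 = 32 → (-273/4, -3)

d6 = 8
d7 = 35
d8 = -283/25
d9 = -74/25
d10 = 89
d11 = -793/20
d12 = 32
endpoint = (-273/4, -3)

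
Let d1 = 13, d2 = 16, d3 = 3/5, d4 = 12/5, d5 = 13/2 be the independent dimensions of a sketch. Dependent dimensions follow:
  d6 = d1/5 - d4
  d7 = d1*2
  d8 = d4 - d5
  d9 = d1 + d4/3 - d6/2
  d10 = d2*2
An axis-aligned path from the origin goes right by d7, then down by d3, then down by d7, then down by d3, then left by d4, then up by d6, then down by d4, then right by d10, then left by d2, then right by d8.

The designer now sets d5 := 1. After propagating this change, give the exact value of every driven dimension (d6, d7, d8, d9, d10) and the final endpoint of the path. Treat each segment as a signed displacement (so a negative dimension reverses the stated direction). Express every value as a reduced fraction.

d6 = 1/5
d7 = 26
d8 = 7/5
d9 = 137/10
d10 = 32
endpoint = (41, -147/5)

Apply edit: d5 := 1
  d6 = d1/5 - d4 = 1/5
  d7 = d1*2 = 26
  d8 = d4 - d5 = 7/5
  d9 = d1 + d4/3 - d6/2 = 137/10
  d10 = d2*2 = 32
Walk from origin (0, 0):
  seg 1: right by d7 = 26 → (26, 0)
  seg 2: down by d3 = 3/5 → (26, -3/5)
  seg 3: down by d7 = 26 → (26, -133/5)
  seg 4: down by d3 = 3/5 → (26, -136/5)
  seg 5: left by d4 = 12/5 → (118/5, -136/5)
  seg 6: up by d6 = 1/5 → (118/5, -27)
  seg 7: down by d4 = 12/5 → (118/5, -147/5)
  seg 8: right by d10 = 32 → (278/5, -147/5)
  seg 9: left by d2 = 16 → (198/5, -147/5)
  seg 10: right by d8 = 7/5 → (41, -147/5)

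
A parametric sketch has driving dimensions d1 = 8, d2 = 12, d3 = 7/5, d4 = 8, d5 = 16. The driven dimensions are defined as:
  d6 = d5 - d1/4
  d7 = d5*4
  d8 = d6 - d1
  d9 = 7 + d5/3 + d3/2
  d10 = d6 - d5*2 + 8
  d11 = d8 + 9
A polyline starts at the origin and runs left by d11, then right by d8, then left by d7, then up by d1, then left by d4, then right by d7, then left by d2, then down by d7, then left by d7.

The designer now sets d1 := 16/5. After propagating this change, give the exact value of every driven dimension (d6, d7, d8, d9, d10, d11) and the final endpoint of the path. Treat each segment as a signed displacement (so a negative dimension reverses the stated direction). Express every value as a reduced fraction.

Apply edit: d1 := 16/5
  d6 = d5 - d1/4 = 76/5
  d7 = d5*4 = 64
  d8 = d6 - d1 = 12
  d9 = 7 + d5/3 + d3/2 = 391/30
  d10 = d6 - d5*2 + 8 = -44/5
  d11 = d8 + 9 = 21
Walk from origin (0, 0):
  seg 1: left by d11 = 21 → (-21, 0)
  seg 2: right by d8 = 12 → (-9, 0)
  seg 3: left by d7 = 64 → (-73, 0)
  seg 4: up by d1 = 16/5 → (-73, 16/5)
  seg 5: left by d4 = 8 → (-81, 16/5)
  seg 6: right by d7 = 64 → (-17, 16/5)
  seg 7: left by d2 = 12 → (-29, 16/5)
  seg 8: down by d7 = 64 → (-29, -304/5)
  seg 9: left by d7 = 64 → (-93, -304/5)

d6 = 76/5
d7 = 64
d8 = 12
d9 = 391/30
d10 = -44/5
d11 = 21
endpoint = (-93, -304/5)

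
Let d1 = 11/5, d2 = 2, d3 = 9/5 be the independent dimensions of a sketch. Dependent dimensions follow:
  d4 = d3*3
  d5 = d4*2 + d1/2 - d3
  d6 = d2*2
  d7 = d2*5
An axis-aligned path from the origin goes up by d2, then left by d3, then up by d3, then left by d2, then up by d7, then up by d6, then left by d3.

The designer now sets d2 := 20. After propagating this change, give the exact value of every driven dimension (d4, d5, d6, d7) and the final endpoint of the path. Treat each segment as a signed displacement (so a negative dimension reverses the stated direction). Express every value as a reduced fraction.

Apply edit: d2 := 20
  d4 = d3*3 = 27/5
  d5 = d4*2 + d1/2 - d3 = 101/10
  d6 = d2*2 = 40
  d7 = d2*5 = 100
Walk from origin (0, 0):
  seg 1: up by d2 = 20 → (0, 20)
  seg 2: left by d3 = 9/5 → (-9/5, 20)
  seg 3: up by d3 = 9/5 → (-9/5, 109/5)
  seg 4: left by d2 = 20 → (-109/5, 109/5)
  seg 5: up by d7 = 100 → (-109/5, 609/5)
  seg 6: up by d6 = 40 → (-109/5, 809/5)
  seg 7: left by d3 = 9/5 → (-118/5, 809/5)

d4 = 27/5
d5 = 101/10
d6 = 40
d7 = 100
endpoint = (-118/5, 809/5)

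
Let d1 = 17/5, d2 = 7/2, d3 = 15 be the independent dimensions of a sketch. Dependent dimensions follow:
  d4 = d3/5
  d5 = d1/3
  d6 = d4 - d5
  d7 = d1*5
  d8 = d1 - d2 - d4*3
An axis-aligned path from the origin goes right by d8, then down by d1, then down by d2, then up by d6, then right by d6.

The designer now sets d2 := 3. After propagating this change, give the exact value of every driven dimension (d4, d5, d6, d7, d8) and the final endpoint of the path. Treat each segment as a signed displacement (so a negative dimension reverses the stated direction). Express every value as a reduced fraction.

d4 = 3
d5 = 17/15
d6 = 28/15
d7 = 17
d8 = -43/5
endpoint = (-101/15, -68/15)

Apply edit: d2 := 3
  d4 = d3/5 = 3
  d5 = d1/3 = 17/15
  d6 = d4 - d5 = 28/15
  d7 = d1*5 = 17
  d8 = d1 - d2 - d4*3 = -43/5
Walk from origin (0, 0):
  seg 1: right by d8 = -43/5 → (-43/5, 0)
  seg 2: down by d1 = 17/5 → (-43/5, -17/5)
  seg 3: down by d2 = 3 → (-43/5, -32/5)
  seg 4: up by d6 = 28/15 → (-43/5, -68/15)
  seg 5: right by d6 = 28/15 → (-101/15, -68/15)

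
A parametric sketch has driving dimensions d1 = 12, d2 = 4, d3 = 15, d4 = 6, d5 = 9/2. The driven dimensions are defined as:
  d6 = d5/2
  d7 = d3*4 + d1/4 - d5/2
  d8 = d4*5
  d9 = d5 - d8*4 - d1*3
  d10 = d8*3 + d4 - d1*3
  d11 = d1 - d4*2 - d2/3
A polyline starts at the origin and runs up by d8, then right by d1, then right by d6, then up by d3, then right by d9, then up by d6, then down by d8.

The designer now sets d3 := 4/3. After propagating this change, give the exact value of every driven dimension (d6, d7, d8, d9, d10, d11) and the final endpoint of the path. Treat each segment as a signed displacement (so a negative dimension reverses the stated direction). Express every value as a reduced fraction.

Apply edit: d3 := 4/3
  d6 = d5/2 = 9/4
  d7 = d3*4 + d1/4 - d5/2 = 73/12
  d8 = d4*5 = 30
  d9 = d5 - d8*4 - d1*3 = -303/2
  d10 = d8*3 + d4 - d1*3 = 60
  d11 = d1 - d4*2 - d2/3 = -4/3
Walk from origin (0, 0):
  seg 1: up by d8 = 30 → (0, 30)
  seg 2: right by d1 = 12 → (12, 30)
  seg 3: right by d6 = 9/4 → (57/4, 30)
  seg 4: up by d3 = 4/3 → (57/4, 94/3)
  seg 5: right by d9 = -303/2 → (-549/4, 94/3)
  seg 6: up by d6 = 9/4 → (-549/4, 403/12)
  seg 7: down by d8 = 30 → (-549/4, 43/12)

d6 = 9/4
d7 = 73/12
d8 = 30
d9 = -303/2
d10 = 60
d11 = -4/3
endpoint = (-549/4, 43/12)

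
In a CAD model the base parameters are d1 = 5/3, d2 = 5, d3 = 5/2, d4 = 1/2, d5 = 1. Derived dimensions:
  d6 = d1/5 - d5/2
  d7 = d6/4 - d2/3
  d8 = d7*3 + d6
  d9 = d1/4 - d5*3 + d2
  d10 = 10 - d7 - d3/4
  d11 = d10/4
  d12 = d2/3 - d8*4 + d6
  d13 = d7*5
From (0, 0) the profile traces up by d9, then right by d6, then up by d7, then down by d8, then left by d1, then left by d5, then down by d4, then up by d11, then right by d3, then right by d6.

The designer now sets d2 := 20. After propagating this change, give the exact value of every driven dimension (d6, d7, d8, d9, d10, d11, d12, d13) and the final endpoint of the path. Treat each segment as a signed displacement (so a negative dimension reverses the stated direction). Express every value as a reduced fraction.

Apply edit: d2 := 20
  d6 = d1/5 - d5/2 = -1/6
  d7 = d6/4 - d2/3 = -161/24
  d8 = d7*3 + d6 = -487/24
  d9 = d1/4 - d5*3 + d2 = 209/12
  d10 = 10 - d7 - d3/4 = 193/12
  d11 = d10/4 = 193/48
  d12 = d2/3 - d8*4 + d6 = 263/3
  d13 = d7*5 = -805/24
Walk from origin (0, 0):
  seg 1: up by d9 = 209/12 → (0, 209/12)
  seg 2: right by d6 = -1/6 → (-1/6, 209/12)
  seg 3: up by d7 = -161/24 → (-1/6, 257/24)
  seg 4: down by d8 = -487/24 → (-1/6, 31)
  seg 5: left by d1 = 5/3 → (-11/6, 31)
  seg 6: left by d5 = 1 → (-17/6, 31)
  seg 7: down by d4 = 1/2 → (-17/6, 61/2)
  seg 8: up by d11 = 193/48 → (-17/6, 1657/48)
  seg 9: right by d3 = 5/2 → (-1/3, 1657/48)
  seg 10: right by d6 = -1/6 → (-1/2, 1657/48)

d6 = -1/6
d7 = -161/24
d8 = -487/24
d9 = 209/12
d10 = 193/12
d11 = 193/48
d12 = 263/3
d13 = -805/24
endpoint = (-1/2, 1657/48)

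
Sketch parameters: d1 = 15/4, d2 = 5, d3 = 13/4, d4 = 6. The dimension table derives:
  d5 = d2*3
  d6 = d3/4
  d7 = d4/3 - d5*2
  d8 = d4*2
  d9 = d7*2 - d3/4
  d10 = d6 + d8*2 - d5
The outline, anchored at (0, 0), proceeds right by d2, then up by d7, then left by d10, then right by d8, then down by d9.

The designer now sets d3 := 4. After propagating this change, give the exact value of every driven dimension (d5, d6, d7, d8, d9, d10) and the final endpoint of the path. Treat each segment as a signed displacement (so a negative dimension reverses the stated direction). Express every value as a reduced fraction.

d5 = 15
d6 = 1
d7 = -28
d8 = 12
d9 = -57
d10 = 10
endpoint = (7, 29)

Apply edit: d3 := 4
  d5 = d2*3 = 15
  d6 = d3/4 = 1
  d7 = d4/3 - d5*2 = -28
  d8 = d4*2 = 12
  d9 = d7*2 - d3/4 = -57
  d10 = d6 + d8*2 - d5 = 10
Walk from origin (0, 0):
  seg 1: right by d2 = 5 → (5, 0)
  seg 2: up by d7 = -28 → (5, -28)
  seg 3: left by d10 = 10 → (-5, -28)
  seg 4: right by d8 = 12 → (7, -28)
  seg 5: down by d9 = -57 → (7, 29)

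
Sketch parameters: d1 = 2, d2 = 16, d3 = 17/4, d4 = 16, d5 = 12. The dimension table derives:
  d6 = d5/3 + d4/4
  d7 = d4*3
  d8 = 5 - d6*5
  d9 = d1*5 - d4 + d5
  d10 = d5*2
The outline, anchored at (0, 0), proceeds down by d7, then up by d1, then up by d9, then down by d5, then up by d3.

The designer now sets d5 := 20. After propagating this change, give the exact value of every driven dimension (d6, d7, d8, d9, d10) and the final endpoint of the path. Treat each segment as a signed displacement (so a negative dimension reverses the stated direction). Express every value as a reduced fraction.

d6 = 32/3
d7 = 48
d8 = -145/3
d9 = 14
d10 = 40
endpoint = (0, -191/4)

Apply edit: d5 := 20
  d6 = d5/3 + d4/4 = 32/3
  d7 = d4*3 = 48
  d8 = 5 - d6*5 = -145/3
  d9 = d1*5 - d4 + d5 = 14
  d10 = d5*2 = 40
Walk from origin (0, 0):
  seg 1: down by d7 = 48 → (0, -48)
  seg 2: up by d1 = 2 → (0, -46)
  seg 3: up by d9 = 14 → (0, -32)
  seg 4: down by d5 = 20 → (0, -52)
  seg 5: up by d3 = 17/4 → (0, -191/4)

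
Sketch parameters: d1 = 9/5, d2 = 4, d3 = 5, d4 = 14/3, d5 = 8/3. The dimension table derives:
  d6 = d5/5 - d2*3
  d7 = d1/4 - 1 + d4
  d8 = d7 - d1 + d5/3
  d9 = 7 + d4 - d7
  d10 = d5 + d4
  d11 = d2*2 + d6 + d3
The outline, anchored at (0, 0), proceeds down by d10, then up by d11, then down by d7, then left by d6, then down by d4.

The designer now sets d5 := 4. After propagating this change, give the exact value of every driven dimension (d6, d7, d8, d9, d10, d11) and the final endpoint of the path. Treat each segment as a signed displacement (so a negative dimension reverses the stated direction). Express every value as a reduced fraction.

d6 = -56/5
d7 = 247/60
d8 = 73/20
d9 = 151/20
d10 = 26/3
d11 = 9/5
endpoint = (56/5, -313/20)

Apply edit: d5 := 4
  d6 = d5/5 - d2*3 = -56/5
  d7 = d1/4 - 1 + d4 = 247/60
  d8 = d7 - d1 + d5/3 = 73/20
  d9 = 7 + d4 - d7 = 151/20
  d10 = d5 + d4 = 26/3
  d11 = d2*2 + d6 + d3 = 9/5
Walk from origin (0, 0):
  seg 1: down by d10 = 26/3 → (0, -26/3)
  seg 2: up by d11 = 9/5 → (0, -103/15)
  seg 3: down by d7 = 247/60 → (0, -659/60)
  seg 4: left by d6 = -56/5 → (56/5, -659/60)
  seg 5: down by d4 = 14/3 → (56/5, -313/20)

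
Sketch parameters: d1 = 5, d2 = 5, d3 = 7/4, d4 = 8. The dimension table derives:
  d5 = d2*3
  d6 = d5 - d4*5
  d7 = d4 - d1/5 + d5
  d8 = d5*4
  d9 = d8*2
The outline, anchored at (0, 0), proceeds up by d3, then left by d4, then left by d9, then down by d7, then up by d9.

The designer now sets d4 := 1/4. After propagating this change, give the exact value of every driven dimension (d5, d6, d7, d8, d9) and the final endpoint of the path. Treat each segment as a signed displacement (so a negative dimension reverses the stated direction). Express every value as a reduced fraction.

d5 = 15
d6 = 55/4
d7 = 57/4
d8 = 60
d9 = 120
endpoint = (-481/4, 215/2)

Apply edit: d4 := 1/4
  d5 = d2*3 = 15
  d6 = d5 - d4*5 = 55/4
  d7 = d4 - d1/5 + d5 = 57/4
  d8 = d5*4 = 60
  d9 = d8*2 = 120
Walk from origin (0, 0):
  seg 1: up by d3 = 7/4 → (0, 7/4)
  seg 2: left by d4 = 1/4 → (-1/4, 7/4)
  seg 3: left by d9 = 120 → (-481/4, 7/4)
  seg 4: down by d7 = 57/4 → (-481/4, -25/2)
  seg 5: up by d9 = 120 → (-481/4, 215/2)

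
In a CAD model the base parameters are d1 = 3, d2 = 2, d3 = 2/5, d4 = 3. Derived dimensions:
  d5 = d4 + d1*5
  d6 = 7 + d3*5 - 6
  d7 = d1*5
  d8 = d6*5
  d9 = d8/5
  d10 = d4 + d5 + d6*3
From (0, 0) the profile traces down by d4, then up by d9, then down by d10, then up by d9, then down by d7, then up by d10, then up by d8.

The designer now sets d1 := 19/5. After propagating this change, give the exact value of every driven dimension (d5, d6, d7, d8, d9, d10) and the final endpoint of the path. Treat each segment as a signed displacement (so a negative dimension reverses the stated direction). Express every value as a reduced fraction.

d5 = 22
d6 = 3
d7 = 19
d8 = 15
d9 = 3
d10 = 34
endpoint = (0, -1)

Apply edit: d1 := 19/5
  d5 = d4 + d1*5 = 22
  d6 = 7 + d3*5 - 6 = 3
  d7 = d1*5 = 19
  d8 = d6*5 = 15
  d9 = d8/5 = 3
  d10 = d4 + d5 + d6*3 = 34
Walk from origin (0, 0):
  seg 1: down by d4 = 3 → (0, -3)
  seg 2: up by d9 = 3 → (0, 0)
  seg 3: down by d10 = 34 → (0, -34)
  seg 4: up by d9 = 3 → (0, -31)
  seg 5: down by d7 = 19 → (0, -50)
  seg 6: up by d10 = 34 → (0, -16)
  seg 7: up by d8 = 15 → (0, -1)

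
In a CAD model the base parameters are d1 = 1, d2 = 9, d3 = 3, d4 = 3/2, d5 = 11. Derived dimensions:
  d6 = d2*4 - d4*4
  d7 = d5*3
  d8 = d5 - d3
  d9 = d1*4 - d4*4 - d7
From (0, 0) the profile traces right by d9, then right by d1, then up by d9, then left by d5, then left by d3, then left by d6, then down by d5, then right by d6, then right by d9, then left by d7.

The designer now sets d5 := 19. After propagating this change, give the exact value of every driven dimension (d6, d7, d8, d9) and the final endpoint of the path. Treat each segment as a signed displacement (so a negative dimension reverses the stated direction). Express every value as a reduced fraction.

Apply edit: d5 := 19
  d6 = d2*4 - d4*4 = 30
  d7 = d5*3 = 57
  d8 = d5 - d3 = 16
  d9 = d1*4 - d4*4 - d7 = -59
Walk from origin (0, 0):
  seg 1: right by d9 = -59 → (-59, 0)
  seg 2: right by d1 = 1 → (-58, 0)
  seg 3: up by d9 = -59 → (-58, -59)
  seg 4: left by d5 = 19 → (-77, -59)
  seg 5: left by d3 = 3 → (-80, -59)
  seg 6: left by d6 = 30 → (-110, -59)
  seg 7: down by d5 = 19 → (-110, -78)
  seg 8: right by d6 = 30 → (-80, -78)
  seg 9: right by d9 = -59 → (-139, -78)
  seg 10: left by d7 = 57 → (-196, -78)

d6 = 30
d7 = 57
d8 = 16
d9 = -59
endpoint = (-196, -78)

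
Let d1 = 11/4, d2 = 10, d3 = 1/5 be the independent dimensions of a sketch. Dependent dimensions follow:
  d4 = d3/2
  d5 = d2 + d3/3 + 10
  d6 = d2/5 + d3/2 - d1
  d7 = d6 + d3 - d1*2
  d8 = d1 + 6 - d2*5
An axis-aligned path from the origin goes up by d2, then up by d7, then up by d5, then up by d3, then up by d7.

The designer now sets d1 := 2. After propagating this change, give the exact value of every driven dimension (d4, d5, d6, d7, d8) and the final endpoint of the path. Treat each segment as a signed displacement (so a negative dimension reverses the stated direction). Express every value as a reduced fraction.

Apply edit: d1 := 2
  d4 = d3/2 = 1/10
  d5 = d2 + d3/3 + 10 = 301/15
  d6 = d2/5 + d3/2 - d1 = 1/10
  d7 = d6 + d3 - d1*2 = -37/10
  d8 = d1 + 6 - d2*5 = -42
Walk from origin (0, 0):
  seg 1: up by d2 = 10 → (0, 10)
  seg 2: up by d7 = -37/10 → (0, 63/10)
  seg 3: up by d5 = 301/15 → (0, 791/30)
  seg 4: up by d3 = 1/5 → (0, 797/30)
  seg 5: up by d7 = -37/10 → (0, 343/15)

d4 = 1/10
d5 = 301/15
d6 = 1/10
d7 = -37/10
d8 = -42
endpoint = (0, 343/15)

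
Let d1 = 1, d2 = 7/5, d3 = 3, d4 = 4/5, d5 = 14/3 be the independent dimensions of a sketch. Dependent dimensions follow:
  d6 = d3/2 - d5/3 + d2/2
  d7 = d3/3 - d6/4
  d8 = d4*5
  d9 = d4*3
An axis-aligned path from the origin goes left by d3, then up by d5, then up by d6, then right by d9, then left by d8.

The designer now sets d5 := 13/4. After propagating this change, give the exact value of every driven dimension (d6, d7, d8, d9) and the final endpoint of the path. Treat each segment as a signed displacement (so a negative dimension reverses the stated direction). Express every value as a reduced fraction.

d6 = 67/60
d7 = 173/240
d8 = 4
d9 = 12/5
endpoint = (-23/5, 131/30)

Apply edit: d5 := 13/4
  d6 = d3/2 - d5/3 + d2/2 = 67/60
  d7 = d3/3 - d6/4 = 173/240
  d8 = d4*5 = 4
  d9 = d4*3 = 12/5
Walk from origin (0, 0):
  seg 1: left by d3 = 3 → (-3, 0)
  seg 2: up by d5 = 13/4 → (-3, 13/4)
  seg 3: up by d6 = 67/60 → (-3, 131/30)
  seg 4: right by d9 = 12/5 → (-3/5, 131/30)
  seg 5: left by d8 = 4 → (-23/5, 131/30)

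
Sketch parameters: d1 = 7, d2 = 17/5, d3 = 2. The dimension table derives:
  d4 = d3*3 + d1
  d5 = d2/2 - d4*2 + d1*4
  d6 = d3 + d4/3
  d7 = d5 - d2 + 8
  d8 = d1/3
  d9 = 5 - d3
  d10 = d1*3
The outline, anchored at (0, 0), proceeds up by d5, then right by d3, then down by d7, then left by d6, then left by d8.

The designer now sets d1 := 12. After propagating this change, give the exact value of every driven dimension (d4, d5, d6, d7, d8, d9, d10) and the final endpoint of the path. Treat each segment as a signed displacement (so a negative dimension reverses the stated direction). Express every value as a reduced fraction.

Apply edit: d1 := 12
  d4 = d3*3 + d1 = 18
  d5 = d2/2 - d4*2 + d1*4 = 137/10
  d6 = d3 + d4/3 = 8
  d7 = d5 - d2 + 8 = 183/10
  d8 = d1/3 = 4
  d9 = 5 - d3 = 3
  d10 = d1*3 = 36
Walk from origin (0, 0):
  seg 1: up by d5 = 137/10 → (0, 137/10)
  seg 2: right by d3 = 2 → (2, 137/10)
  seg 3: down by d7 = 183/10 → (2, -23/5)
  seg 4: left by d6 = 8 → (-6, -23/5)
  seg 5: left by d8 = 4 → (-10, -23/5)

d4 = 18
d5 = 137/10
d6 = 8
d7 = 183/10
d8 = 4
d9 = 3
d10 = 36
endpoint = (-10, -23/5)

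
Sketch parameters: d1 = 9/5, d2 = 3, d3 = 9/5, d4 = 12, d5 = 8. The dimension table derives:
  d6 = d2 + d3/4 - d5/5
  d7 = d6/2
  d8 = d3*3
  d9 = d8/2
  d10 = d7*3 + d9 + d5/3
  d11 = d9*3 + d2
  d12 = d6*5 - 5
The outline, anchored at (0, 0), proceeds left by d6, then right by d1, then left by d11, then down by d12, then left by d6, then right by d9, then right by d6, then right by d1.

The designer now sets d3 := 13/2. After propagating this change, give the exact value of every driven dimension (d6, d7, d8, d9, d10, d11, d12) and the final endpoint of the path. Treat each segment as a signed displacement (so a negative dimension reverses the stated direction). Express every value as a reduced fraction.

Apply edit: d3 := 13/2
  d6 = d2 + d3/4 - d5/5 = 121/40
  d7 = d6/2 = 121/80
  d8 = d3*3 = 39/2
  d9 = d8/2 = 39/4
  d10 = d7*3 + d9 + d5/3 = 4069/240
  d11 = d9*3 + d2 = 129/4
  d12 = d6*5 - 5 = 81/8
Walk from origin (0, 0):
  seg 1: left by d6 = 121/40 → (-121/40, 0)
  seg 2: right by d1 = 9/5 → (-49/40, 0)
  seg 3: left by d11 = 129/4 → (-1339/40, 0)
  seg 4: down by d12 = 81/8 → (-1339/40, -81/8)
  seg 5: left by d6 = 121/40 → (-73/2, -81/8)
  seg 6: right by d9 = 39/4 → (-107/4, -81/8)
  seg 7: right by d6 = 121/40 → (-949/40, -81/8)
  seg 8: right by d1 = 9/5 → (-877/40, -81/8)

d6 = 121/40
d7 = 121/80
d8 = 39/2
d9 = 39/4
d10 = 4069/240
d11 = 129/4
d12 = 81/8
endpoint = (-877/40, -81/8)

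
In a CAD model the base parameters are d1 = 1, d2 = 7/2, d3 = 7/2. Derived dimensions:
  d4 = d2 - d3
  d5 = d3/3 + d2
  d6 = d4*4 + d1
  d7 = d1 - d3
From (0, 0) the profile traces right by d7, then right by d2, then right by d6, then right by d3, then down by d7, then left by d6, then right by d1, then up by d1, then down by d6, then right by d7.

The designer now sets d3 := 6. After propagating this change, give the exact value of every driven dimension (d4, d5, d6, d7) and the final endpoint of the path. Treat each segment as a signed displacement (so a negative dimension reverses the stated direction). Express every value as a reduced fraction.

Apply edit: d3 := 6
  d4 = d2 - d3 = -5/2
  d5 = d3/3 + d2 = 11/2
  d6 = d4*4 + d1 = -9
  d7 = d1 - d3 = -5
Walk from origin (0, 0):
  seg 1: right by d7 = -5 → (-5, 0)
  seg 2: right by d2 = 7/2 → (-3/2, 0)
  seg 3: right by d6 = -9 → (-21/2, 0)
  seg 4: right by d3 = 6 → (-9/2, 0)
  seg 5: down by d7 = -5 → (-9/2, 5)
  seg 6: left by d6 = -9 → (9/2, 5)
  seg 7: right by d1 = 1 → (11/2, 5)
  seg 8: up by d1 = 1 → (11/2, 6)
  seg 9: down by d6 = -9 → (11/2, 15)
  seg 10: right by d7 = -5 → (1/2, 15)

d4 = -5/2
d5 = 11/2
d6 = -9
d7 = -5
endpoint = (1/2, 15)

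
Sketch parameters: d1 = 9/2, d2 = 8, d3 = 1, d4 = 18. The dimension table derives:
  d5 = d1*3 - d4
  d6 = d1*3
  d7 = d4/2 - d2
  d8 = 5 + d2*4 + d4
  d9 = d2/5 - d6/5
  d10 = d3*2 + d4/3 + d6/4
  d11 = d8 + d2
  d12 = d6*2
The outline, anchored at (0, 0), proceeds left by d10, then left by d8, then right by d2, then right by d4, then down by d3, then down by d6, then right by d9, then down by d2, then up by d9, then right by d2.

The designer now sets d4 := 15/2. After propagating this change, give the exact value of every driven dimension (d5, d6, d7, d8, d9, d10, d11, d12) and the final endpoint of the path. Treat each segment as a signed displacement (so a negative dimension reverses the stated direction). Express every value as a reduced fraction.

d5 = 6
d6 = 27/2
d7 = -17/4
d8 = 89/2
d9 = -11/10
d10 = 63/8
d11 = 105/2
d12 = 27
endpoint = (-1199/40, -118/5)

Apply edit: d4 := 15/2
  d5 = d1*3 - d4 = 6
  d6 = d1*3 = 27/2
  d7 = d4/2 - d2 = -17/4
  d8 = 5 + d2*4 + d4 = 89/2
  d9 = d2/5 - d6/5 = -11/10
  d10 = d3*2 + d4/3 + d6/4 = 63/8
  d11 = d8 + d2 = 105/2
  d12 = d6*2 = 27
Walk from origin (0, 0):
  seg 1: left by d10 = 63/8 → (-63/8, 0)
  seg 2: left by d8 = 89/2 → (-419/8, 0)
  seg 3: right by d2 = 8 → (-355/8, 0)
  seg 4: right by d4 = 15/2 → (-295/8, 0)
  seg 5: down by d3 = 1 → (-295/8, -1)
  seg 6: down by d6 = 27/2 → (-295/8, -29/2)
  seg 7: right by d9 = -11/10 → (-1519/40, -29/2)
  seg 8: down by d2 = 8 → (-1519/40, -45/2)
  seg 9: up by d9 = -11/10 → (-1519/40, -118/5)
  seg 10: right by d2 = 8 → (-1199/40, -118/5)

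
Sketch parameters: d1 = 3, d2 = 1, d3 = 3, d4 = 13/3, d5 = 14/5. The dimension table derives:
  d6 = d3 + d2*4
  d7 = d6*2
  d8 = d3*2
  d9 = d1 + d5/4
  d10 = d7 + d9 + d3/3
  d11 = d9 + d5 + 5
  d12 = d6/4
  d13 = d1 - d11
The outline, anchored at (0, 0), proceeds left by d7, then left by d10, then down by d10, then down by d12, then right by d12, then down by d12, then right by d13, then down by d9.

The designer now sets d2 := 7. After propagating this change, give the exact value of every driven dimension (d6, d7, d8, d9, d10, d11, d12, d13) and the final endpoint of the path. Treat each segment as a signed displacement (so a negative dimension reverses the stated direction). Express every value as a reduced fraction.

Apply edit: d2 := 7
  d6 = d3 + d2*4 = 31
  d7 = d6*2 = 62
  d8 = d3*2 = 6
  d9 = d1 + d5/4 = 37/10
  d10 = d7 + d9 + d3/3 = 667/10
  d11 = d9 + d5 + 5 = 23/2
  d12 = d6/4 = 31/4
  d13 = d1 - d11 = -17/2
Walk from origin (0, 0):
  seg 1: left by d7 = 62 → (-62, 0)
  seg 2: left by d10 = 667/10 → (-1287/10, 0)
  seg 3: down by d10 = 667/10 → (-1287/10, -667/10)
  seg 4: down by d12 = 31/4 → (-1287/10, -1489/20)
  seg 5: right by d12 = 31/4 → (-2419/20, -1489/20)
  seg 6: down by d12 = 31/4 → (-2419/20, -411/5)
  seg 7: right by d13 = -17/2 → (-2589/20, -411/5)
  seg 8: down by d9 = 37/10 → (-2589/20, -859/10)

d6 = 31
d7 = 62
d8 = 6
d9 = 37/10
d10 = 667/10
d11 = 23/2
d12 = 31/4
d13 = -17/2
endpoint = (-2589/20, -859/10)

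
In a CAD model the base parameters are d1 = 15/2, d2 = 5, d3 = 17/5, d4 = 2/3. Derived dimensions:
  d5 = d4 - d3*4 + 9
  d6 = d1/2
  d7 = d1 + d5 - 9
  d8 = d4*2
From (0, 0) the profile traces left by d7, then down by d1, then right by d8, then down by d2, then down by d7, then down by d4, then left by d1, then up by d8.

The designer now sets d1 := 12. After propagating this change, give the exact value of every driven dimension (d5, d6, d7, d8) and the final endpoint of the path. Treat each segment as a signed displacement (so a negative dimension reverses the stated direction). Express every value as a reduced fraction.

Apply edit: d1 := 12
  d5 = d4 - d3*4 + 9 = -59/15
  d6 = d1/2 = 6
  d7 = d1 + d5 - 9 = -14/15
  d8 = d4*2 = 4/3
Walk from origin (0, 0):
  seg 1: left by d7 = -14/15 → (14/15, 0)
  seg 2: down by d1 = 12 → (14/15, -12)
  seg 3: right by d8 = 4/3 → (34/15, -12)
  seg 4: down by d2 = 5 → (34/15, -17)
  seg 5: down by d7 = -14/15 → (34/15, -241/15)
  seg 6: down by d4 = 2/3 → (34/15, -251/15)
  seg 7: left by d1 = 12 → (-146/15, -251/15)
  seg 8: up by d8 = 4/3 → (-146/15, -77/5)

d5 = -59/15
d6 = 6
d7 = -14/15
d8 = 4/3
endpoint = (-146/15, -77/5)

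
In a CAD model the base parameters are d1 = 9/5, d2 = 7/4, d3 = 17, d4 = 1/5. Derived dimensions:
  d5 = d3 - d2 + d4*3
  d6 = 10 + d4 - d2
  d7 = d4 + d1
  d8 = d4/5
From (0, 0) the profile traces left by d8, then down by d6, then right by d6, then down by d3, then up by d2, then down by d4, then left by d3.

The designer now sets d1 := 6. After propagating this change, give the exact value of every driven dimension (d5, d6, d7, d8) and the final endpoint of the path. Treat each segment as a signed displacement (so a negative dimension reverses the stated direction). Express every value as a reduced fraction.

d5 = 317/20
d6 = 169/20
d7 = 31/5
d8 = 1/25
endpoint = (-859/100, -239/10)

Apply edit: d1 := 6
  d5 = d3 - d2 + d4*3 = 317/20
  d6 = 10 + d4 - d2 = 169/20
  d7 = d4 + d1 = 31/5
  d8 = d4/5 = 1/25
Walk from origin (0, 0):
  seg 1: left by d8 = 1/25 → (-1/25, 0)
  seg 2: down by d6 = 169/20 → (-1/25, -169/20)
  seg 3: right by d6 = 169/20 → (841/100, -169/20)
  seg 4: down by d3 = 17 → (841/100, -509/20)
  seg 5: up by d2 = 7/4 → (841/100, -237/10)
  seg 6: down by d4 = 1/5 → (841/100, -239/10)
  seg 7: left by d3 = 17 → (-859/100, -239/10)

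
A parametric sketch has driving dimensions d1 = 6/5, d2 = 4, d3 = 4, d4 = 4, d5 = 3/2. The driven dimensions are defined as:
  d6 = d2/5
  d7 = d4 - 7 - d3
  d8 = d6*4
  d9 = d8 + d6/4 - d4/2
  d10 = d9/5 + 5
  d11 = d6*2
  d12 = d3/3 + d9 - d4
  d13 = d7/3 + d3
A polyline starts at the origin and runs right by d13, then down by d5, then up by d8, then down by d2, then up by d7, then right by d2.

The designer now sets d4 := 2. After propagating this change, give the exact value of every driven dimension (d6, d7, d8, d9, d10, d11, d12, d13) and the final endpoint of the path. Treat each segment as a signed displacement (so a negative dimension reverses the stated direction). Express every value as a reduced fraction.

d6 = 4/5
d7 = -9
d8 = 16/5
d9 = 12/5
d10 = 137/25
d11 = 8/5
d12 = 26/15
d13 = 1
endpoint = (5, -113/10)

Apply edit: d4 := 2
  d6 = d2/5 = 4/5
  d7 = d4 - 7 - d3 = -9
  d8 = d6*4 = 16/5
  d9 = d8 + d6/4 - d4/2 = 12/5
  d10 = d9/5 + 5 = 137/25
  d11 = d6*2 = 8/5
  d12 = d3/3 + d9 - d4 = 26/15
  d13 = d7/3 + d3 = 1
Walk from origin (0, 0):
  seg 1: right by d13 = 1 → (1, 0)
  seg 2: down by d5 = 3/2 → (1, -3/2)
  seg 3: up by d8 = 16/5 → (1, 17/10)
  seg 4: down by d2 = 4 → (1, -23/10)
  seg 5: up by d7 = -9 → (1, -113/10)
  seg 6: right by d2 = 4 → (5, -113/10)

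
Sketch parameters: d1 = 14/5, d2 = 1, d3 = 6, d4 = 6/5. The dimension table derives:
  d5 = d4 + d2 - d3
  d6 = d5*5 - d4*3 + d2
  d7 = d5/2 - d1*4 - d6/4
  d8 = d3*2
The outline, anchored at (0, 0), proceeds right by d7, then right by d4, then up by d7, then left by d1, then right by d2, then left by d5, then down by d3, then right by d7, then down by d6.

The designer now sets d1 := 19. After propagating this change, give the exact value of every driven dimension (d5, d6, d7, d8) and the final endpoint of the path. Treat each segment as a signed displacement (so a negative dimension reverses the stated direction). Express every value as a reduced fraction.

d5 = -19/5
d6 = -108/5
d7 = -145/2
d8 = 12
endpoint = (-158, -569/10)

Apply edit: d1 := 19
  d5 = d4 + d2 - d3 = -19/5
  d6 = d5*5 - d4*3 + d2 = -108/5
  d7 = d5/2 - d1*4 - d6/4 = -145/2
  d8 = d3*2 = 12
Walk from origin (0, 0):
  seg 1: right by d7 = -145/2 → (-145/2, 0)
  seg 2: right by d4 = 6/5 → (-713/10, 0)
  seg 3: up by d7 = -145/2 → (-713/10, -145/2)
  seg 4: left by d1 = 19 → (-903/10, -145/2)
  seg 5: right by d2 = 1 → (-893/10, -145/2)
  seg 6: left by d5 = -19/5 → (-171/2, -145/2)
  seg 7: down by d3 = 6 → (-171/2, -157/2)
  seg 8: right by d7 = -145/2 → (-158, -157/2)
  seg 9: down by d6 = -108/5 → (-158, -569/10)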